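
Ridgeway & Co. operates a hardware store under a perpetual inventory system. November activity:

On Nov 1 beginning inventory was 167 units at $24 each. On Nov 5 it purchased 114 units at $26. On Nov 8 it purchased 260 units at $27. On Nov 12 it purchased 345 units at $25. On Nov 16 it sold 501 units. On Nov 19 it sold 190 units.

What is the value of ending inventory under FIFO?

Ending inventory = $4,875

Nov 16, 501 sold [FIFO — oldest first]: 167 @ $24 + 114 @ $26 + 220 @ $27 = $12,912
Nov 19, 190 sold [FIFO — oldest first]: 40 @ $27 + 150 @ $25 = $4,830
Total COGS = $12,912 + $4,830 = $17,742
Ending inventory: 195 @ $25 = $4,875
Check: goods available $22,617 = COGS $17,742 + ending $4,875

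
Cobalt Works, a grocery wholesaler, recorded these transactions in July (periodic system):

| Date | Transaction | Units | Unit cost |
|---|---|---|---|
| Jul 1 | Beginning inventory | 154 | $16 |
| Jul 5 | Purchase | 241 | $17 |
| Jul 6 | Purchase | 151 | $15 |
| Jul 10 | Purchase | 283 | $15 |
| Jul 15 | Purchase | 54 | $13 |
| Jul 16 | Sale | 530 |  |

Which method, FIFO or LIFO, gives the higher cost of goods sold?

FIFO

FIFO COGS: 154 @ $16 + 241 @ $17 + 135 @ $15 = $8,586
LIFO COGS: 54 @ $13 + 283 @ $15 + 151 @ $15 + 42 @ $17 = $7,926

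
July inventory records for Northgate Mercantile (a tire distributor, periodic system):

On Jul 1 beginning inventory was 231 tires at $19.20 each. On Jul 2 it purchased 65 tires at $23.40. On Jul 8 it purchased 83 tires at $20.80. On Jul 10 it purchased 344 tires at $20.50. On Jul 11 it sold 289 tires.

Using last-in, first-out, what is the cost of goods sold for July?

Jul 11, 289 sold [LIFO — newest first]: 289 @ $20.50 = $5,924.50
Ending inventory: 231 @ $19.20 + 65 @ $23.40 + 83 @ $20.80 + 55 @ $20.50 = $8,810.10

COGS = $5,924.50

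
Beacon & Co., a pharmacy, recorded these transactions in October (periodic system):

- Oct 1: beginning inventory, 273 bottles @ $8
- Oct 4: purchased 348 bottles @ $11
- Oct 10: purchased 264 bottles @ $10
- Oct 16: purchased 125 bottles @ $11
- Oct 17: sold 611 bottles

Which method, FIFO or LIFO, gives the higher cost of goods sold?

FIFO COGS: 273 @ $8 + 338 @ $11 = $5,902
LIFO COGS: 125 @ $11 + 264 @ $10 + 222 @ $11 = $6,457

LIFO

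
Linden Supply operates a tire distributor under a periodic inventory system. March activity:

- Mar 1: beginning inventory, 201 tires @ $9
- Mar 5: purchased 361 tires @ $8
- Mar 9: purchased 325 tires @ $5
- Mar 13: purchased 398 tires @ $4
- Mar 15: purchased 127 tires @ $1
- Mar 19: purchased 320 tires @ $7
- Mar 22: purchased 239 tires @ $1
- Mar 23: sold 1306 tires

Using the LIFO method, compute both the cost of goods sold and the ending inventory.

COGS = $5,308; ending inventory = $5,212

Mar 23, 1306 sold [LIFO — newest first]: 239 @ $1 + 320 @ $7 + 127 @ $1 + 398 @ $4 + 222 @ $5 = $5,308
Ending inventory: 201 @ $9 + 361 @ $8 + 103 @ $5 = $5,212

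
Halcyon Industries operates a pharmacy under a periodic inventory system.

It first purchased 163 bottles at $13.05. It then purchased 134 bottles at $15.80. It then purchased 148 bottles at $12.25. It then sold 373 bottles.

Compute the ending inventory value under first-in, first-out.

Ending inventory = $882.00

Sale 1 (373) [FIFO — oldest first]: 163 @ $13.05 + 134 @ $15.80 + 76 @ $12.25 = $5,175.35
Ending inventory: 72 @ $12.25 = $882.00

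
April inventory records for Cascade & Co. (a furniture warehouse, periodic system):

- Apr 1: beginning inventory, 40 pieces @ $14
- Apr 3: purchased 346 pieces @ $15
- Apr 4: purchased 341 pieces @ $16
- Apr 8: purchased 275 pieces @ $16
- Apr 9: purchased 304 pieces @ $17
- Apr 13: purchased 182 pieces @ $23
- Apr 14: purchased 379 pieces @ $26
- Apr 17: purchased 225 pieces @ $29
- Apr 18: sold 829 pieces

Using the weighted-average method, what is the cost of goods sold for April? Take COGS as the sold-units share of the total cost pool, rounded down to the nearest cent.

Apr 18, sell 829: 829/2092 × $41,339.00 → $16,381.46
Ending inventory (cost pool remaining) = $24,957.54

COGS = $16,381.46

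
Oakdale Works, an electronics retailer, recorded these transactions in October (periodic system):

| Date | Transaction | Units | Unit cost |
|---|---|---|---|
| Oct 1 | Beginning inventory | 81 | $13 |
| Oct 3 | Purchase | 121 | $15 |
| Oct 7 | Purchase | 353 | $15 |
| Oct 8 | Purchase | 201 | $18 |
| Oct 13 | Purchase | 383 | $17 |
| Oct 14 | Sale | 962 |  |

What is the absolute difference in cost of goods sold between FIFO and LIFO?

FIFO COGS: 81 @ $13 + 121 @ $15 + 353 @ $15 + 201 @ $18 + 206 @ $17 = $15,283
LIFO COGS: 383 @ $17 + 201 @ $18 + 353 @ $15 + 25 @ $15 = $15,799
Difference = |$15,283 − $15,799| = $516

$516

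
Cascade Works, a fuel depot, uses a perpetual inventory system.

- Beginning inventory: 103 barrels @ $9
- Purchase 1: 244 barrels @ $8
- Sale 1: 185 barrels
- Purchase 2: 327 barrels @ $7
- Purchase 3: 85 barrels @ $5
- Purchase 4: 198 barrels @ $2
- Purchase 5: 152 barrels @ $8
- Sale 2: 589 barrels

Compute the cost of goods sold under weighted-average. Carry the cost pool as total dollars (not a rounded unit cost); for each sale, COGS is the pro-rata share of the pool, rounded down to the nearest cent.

After Beginning: 103 on hand, pool $927.00 (≈ $9.0000 each)
After Purchase 1: 347 on hand, pool $2,879.00 (≈ $8.2968 each)
Sale 1, sell 185: 185/347 × $2,879.00 → $1,534.91
After Purchase 2: 489 on hand, pool $3,633.09 (≈ $7.4296 each)
After Purchase 3: 574 on hand, pool $4,058.09 (≈ $7.0698 each)
After Purchase 4: 772 on hand, pool $4,454.09 (≈ $5.7695 each)
After Purchase 5: 924 on hand, pool $5,670.09 (≈ $6.1365 each)
Sale 2, sell 589: 589/924 × $5,670.09 → $3,614.37
Total COGS = $1,534.91 + $3,614.37 = $5,149.28
Ending inventory (cost pool remaining) = $2,055.72
Check: goods available $7,205.00 = COGS $5,149.28 + ending $2,055.72

COGS = $5,149.28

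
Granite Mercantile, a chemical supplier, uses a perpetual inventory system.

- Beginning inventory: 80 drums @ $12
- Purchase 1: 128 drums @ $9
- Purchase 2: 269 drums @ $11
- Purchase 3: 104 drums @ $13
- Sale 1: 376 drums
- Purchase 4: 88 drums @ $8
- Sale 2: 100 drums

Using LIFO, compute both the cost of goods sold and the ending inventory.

Sale 1 (376) [LIFO — newest first]: 104 @ $13 + 269 @ $11 + 3 @ $9 = $4,338
Sale 2 (100) [LIFO — newest first]: 88 @ $8 + 12 @ $9 = $812
Total COGS = $4,338 + $812 = $5,150
Ending inventory: 80 @ $12 + 113 @ $9 = $1,977
Check: goods available $7,127 = COGS $5,150 + ending $1,977

COGS = $5,150; ending inventory = $1,977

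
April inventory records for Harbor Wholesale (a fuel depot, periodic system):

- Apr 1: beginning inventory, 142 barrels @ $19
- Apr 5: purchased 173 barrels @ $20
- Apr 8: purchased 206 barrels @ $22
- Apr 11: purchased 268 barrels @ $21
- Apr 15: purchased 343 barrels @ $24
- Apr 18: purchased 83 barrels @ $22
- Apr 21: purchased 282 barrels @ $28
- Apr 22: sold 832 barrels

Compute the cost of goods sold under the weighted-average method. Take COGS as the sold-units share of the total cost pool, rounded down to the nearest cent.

COGS = $19,047.63

Apr 22, sell 832: 832/1497 × $34,272.00 → $19,047.63
Ending inventory (cost pool remaining) = $15,224.37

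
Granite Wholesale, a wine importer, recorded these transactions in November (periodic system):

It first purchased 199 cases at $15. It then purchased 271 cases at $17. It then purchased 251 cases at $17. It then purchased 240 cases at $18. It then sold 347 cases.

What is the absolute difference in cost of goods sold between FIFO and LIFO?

FIFO COGS: 199 @ $15 + 148 @ $17 = $5,501
LIFO COGS: 240 @ $18 + 107 @ $17 = $6,139
Difference = |$5,501 − $6,139| = $638

$638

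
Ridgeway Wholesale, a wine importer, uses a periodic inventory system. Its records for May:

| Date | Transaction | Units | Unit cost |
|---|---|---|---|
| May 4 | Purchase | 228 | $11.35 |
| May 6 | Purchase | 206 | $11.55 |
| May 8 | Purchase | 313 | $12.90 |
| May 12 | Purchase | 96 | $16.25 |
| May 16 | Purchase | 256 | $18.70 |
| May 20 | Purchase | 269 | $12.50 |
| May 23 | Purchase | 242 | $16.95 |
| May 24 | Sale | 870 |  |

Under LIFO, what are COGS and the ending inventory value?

May 24, 870 sold [LIFO — newest first]: 242 @ $16.95 + 269 @ $12.50 + 256 @ $18.70 + 96 @ $16.25 + 7 @ $12.90 = $13,901.90
Ending inventory: 228 @ $11.35 + 206 @ $11.55 + 306 @ $12.90 = $8,914.50
Check: goods available $22,816.40 = COGS $13,901.90 + ending $8,914.50

COGS = $13,901.90; ending inventory = $8,914.50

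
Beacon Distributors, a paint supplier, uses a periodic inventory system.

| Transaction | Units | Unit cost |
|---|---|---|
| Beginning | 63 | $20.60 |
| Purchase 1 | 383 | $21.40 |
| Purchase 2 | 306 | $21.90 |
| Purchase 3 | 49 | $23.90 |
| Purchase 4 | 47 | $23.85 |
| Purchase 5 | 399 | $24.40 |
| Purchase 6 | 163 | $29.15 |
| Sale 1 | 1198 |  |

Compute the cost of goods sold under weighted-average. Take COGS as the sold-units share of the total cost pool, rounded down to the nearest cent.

COGS = $28,016.63

Sale 1, sell 1198: 1198/1410 × $32,974.50 → $28,016.63
Ending inventory (cost pool remaining) = $4,957.87
Check: goods available $32,974.50 = COGS $28,016.63 + ending $4,957.87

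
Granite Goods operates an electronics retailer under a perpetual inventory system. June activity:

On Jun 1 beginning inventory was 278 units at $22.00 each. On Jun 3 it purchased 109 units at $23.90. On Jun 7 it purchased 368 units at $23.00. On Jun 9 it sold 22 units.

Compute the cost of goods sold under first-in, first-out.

COGS = $484.00

Jun 9, 22 sold [FIFO — oldest first]: 22 @ $22.00 = $484.00
Ending inventory: 256 @ $22.00 + 109 @ $23.90 + 368 @ $23.00 = $16,701.10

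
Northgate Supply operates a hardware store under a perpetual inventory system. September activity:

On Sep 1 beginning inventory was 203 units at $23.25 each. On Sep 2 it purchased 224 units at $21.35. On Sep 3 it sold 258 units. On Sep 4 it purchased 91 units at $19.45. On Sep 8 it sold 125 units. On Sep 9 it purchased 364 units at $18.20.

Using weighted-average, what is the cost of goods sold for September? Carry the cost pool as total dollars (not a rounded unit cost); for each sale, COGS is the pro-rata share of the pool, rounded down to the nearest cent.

After Sep 1: 203 on hand, pool $4,719.75 (≈ $23.2500 each)
After Sep 2: 427 on hand, pool $9,502.15 (≈ $22.2533 each)
Sep 3, sell 258: 258/427 × $9,502.15 → $5,741.34
After Sep 4: 260 on hand, pool $5,530.76 (≈ $21.2722 each)
Sep 8, sell 125: 125/260 × $5,530.76 → $2,659.01
After Sep 9: 499 on hand, pool $9,496.55 (≈ $19.0312 each)
Total COGS = $5,741.34 + $2,659.01 = $8,400.35
Ending inventory (cost pool remaining) = $9,496.55
Check: goods available $17,896.90 = COGS $8,400.35 + ending $9,496.55

COGS = $8,400.35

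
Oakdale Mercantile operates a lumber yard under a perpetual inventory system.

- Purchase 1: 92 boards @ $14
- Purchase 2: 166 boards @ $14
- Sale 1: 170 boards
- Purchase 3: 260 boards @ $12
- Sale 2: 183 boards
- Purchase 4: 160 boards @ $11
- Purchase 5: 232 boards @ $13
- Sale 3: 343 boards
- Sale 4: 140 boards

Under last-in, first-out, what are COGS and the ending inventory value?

COGS = $10,472; ending inventory = $1,036

Sale 1 (170) [LIFO — newest first]: 166 @ $14 + 4 @ $14 = $2,380
Sale 2 (183) [LIFO — newest first]: 183 @ $12 = $2,196
Sale 3 (343) [LIFO — newest first]: 232 @ $13 + 111 @ $11 = $4,237
Sale 4 (140) [LIFO — newest first]: 49 @ $11 + 77 @ $12 + 14 @ $14 = $1,659
Total COGS = $2,380 + $2,196 + $4,237 + $1,659 = $10,472
Ending inventory: 74 @ $14 = $1,036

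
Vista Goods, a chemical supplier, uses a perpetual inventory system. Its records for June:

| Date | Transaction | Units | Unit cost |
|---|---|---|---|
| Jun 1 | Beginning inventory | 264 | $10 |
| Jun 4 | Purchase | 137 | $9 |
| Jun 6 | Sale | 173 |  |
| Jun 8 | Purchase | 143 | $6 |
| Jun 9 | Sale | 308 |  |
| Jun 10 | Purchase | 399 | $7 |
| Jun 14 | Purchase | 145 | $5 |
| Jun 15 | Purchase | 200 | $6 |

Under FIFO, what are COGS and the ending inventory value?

COGS = $4,353; ending inventory = $5,096

Jun 6, 173 sold [FIFO — oldest first]: 173 @ $10 = $1,730
Jun 9, 308 sold [FIFO — oldest first]: 91 @ $10 + 137 @ $9 + 80 @ $6 = $2,623
Total COGS = $1,730 + $2,623 = $4,353
Ending inventory: 63 @ $6 + 399 @ $7 + 145 @ $5 + 200 @ $6 = $5,096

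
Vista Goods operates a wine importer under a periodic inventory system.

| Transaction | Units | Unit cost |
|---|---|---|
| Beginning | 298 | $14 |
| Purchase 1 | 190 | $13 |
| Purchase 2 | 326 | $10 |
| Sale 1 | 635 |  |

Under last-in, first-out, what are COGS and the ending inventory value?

COGS = $7,396; ending inventory = $2,506

Sale 1 (635) [LIFO — newest first]: 326 @ $10 + 190 @ $13 + 119 @ $14 = $7,396
Ending inventory: 179 @ $14 = $2,506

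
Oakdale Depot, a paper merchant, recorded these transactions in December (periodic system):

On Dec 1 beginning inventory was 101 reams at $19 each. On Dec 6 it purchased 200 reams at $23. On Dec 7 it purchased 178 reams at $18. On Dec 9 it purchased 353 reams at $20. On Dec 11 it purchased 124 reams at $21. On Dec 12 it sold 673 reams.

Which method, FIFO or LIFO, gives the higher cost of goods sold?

FIFO COGS: 101 @ $19 + 200 @ $23 + 178 @ $18 + 194 @ $20 = $13,603
LIFO COGS: 124 @ $21 + 353 @ $20 + 178 @ $18 + 18 @ $23 = $13,282

FIFO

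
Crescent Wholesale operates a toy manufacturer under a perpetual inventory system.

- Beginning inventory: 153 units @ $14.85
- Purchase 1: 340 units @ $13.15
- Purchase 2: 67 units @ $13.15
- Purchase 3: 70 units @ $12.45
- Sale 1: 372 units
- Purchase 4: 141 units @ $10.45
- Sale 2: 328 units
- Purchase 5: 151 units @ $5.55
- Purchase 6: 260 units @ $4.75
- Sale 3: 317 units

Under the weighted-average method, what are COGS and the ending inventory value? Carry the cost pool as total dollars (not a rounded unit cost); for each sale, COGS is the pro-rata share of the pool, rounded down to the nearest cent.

After Beginning: 153 on hand, pool $2,272.05 (≈ $14.8500 each)
After Purchase 1: 493 on hand, pool $6,743.05 (≈ $13.6776 each)
After Purchase 2: 560 on hand, pool $7,624.10 (≈ $13.6145 each)
After Purchase 3: 630 on hand, pool $8,495.60 (≈ $13.4851 each)
Sale 1, sell 372: 372/630 × $8,495.60 → $5,016.44
After Purchase 4: 399 on hand, pool $4,952.61 (≈ $12.4126 each)
Sale 2, sell 328: 328/399 × $4,952.61 → $4,071.31
After Purchase 5: 222 on hand, pool $1,719.35 (≈ $7.7448 each)
After Purchase 6: 482 on hand, pool $2,954.35 (≈ $6.1294 each)
Sale 3, sell 317: 317/482 × $2,954.35 → $1,943.00
Total COGS = $5,016.44 + $4,071.31 + $1,943.00 = $11,030.75
Ending inventory (cost pool remaining) = $1,011.35

COGS = $11,030.75; ending inventory = $1,011.35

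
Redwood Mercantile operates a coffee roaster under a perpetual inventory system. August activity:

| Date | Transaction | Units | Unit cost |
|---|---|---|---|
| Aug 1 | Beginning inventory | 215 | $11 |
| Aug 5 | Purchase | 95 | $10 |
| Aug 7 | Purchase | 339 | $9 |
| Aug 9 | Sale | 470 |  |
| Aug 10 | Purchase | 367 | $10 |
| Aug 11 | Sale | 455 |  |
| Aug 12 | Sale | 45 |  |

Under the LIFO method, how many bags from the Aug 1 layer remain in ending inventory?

Aug 9, 470 sold [LIFO — newest first]: 339 @ $9 + 95 @ $10 + 36 @ $11 = $4,397
Aug 11, 455 sold [LIFO — newest first]: 367 @ $10 + 88 @ $11 = $4,638
Aug 12, 45 sold [LIFO — newest first]: 45 @ $11 = $495
Total COGS = $4,397 + $4,638 + $495 = $9,530
Ending inventory: 46 @ $11 = $506

46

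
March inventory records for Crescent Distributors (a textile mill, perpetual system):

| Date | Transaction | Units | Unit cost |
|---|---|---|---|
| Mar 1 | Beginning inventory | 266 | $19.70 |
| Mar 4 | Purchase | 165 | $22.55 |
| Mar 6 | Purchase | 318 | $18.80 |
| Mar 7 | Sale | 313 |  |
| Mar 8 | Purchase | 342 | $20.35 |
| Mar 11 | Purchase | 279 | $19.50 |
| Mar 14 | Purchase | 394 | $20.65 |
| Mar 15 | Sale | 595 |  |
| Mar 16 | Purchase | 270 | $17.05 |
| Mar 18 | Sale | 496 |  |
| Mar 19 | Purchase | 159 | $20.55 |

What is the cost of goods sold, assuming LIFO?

COGS = $27,076.30

Mar 7, 313 sold [LIFO — newest first]: 313 @ $18.80 = $5,884.40
Mar 15, 595 sold [LIFO — newest first]: 394 @ $20.65 + 201 @ $19.50 = $12,055.60
Mar 18, 496 sold [LIFO — newest first]: 270 @ $17.05 + 78 @ $19.50 + 148 @ $20.35 = $9,136.30
Total COGS = $5,884.40 + $12,055.60 + $9,136.30 = $27,076.30
Ending inventory: 266 @ $19.70 + 165 @ $22.55 + 5 @ $18.80 + 194 @ $20.35 + 159 @ $20.55 = $16,270.30
Check: goods available $43,346.60 = COGS $27,076.30 + ending $16,270.30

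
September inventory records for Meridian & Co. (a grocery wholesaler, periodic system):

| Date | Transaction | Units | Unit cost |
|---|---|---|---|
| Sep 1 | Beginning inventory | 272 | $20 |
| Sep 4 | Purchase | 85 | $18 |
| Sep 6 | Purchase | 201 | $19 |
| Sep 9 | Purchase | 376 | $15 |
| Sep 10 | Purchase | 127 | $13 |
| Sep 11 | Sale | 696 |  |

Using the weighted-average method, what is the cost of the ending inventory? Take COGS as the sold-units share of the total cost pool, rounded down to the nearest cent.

Sep 11, sell 696: 696/1061 × $18,080.00 → $11,860.20
Ending inventory (cost pool remaining) = $6,219.80
Check: goods available $18,080.00 = COGS $11,860.20 + ending $6,219.80

Ending inventory = $6,219.80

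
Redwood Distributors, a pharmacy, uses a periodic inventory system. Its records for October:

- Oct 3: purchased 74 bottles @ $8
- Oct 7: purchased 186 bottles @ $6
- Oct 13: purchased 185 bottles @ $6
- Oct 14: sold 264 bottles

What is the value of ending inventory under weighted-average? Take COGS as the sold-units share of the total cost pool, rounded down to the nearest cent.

Ending inventory = $1,146.20

Oct 14, sell 264: 264/445 × $2,818.00 → $1,671.80
Ending inventory (cost pool remaining) = $1,146.20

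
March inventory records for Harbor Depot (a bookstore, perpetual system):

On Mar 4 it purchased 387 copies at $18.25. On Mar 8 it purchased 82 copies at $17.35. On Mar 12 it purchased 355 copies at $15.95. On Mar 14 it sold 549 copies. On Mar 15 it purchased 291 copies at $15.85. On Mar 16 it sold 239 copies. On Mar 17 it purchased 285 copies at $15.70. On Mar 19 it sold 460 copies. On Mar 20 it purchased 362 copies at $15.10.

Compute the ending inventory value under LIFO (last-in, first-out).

Ending inventory = $8,240.20

Mar 14, 549 sold [LIFO — newest first]: 355 @ $15.95 + 82 @ $17.35 + 112 @ $18.25 = $9,128.95
Mar 16, 239 sold [LIFO — newest first]: 239 @ $15.85 = $3,788.15
Mar 19, 460 sold [LIFO — newest first]: 285 @ $15.70 + 52 @ $15.85 + 123 @ $18.25 = $7,543.45
Total COGS = $9,128.95 + $3,788.15 + $7,543.45 = $20,460.55
Ending inventory: 152 @ $18.25 + 362 @ $15.10 = $8,240.20
Check: goods available $28,700.75 = COGS $20,460.55 + ending $8,240.20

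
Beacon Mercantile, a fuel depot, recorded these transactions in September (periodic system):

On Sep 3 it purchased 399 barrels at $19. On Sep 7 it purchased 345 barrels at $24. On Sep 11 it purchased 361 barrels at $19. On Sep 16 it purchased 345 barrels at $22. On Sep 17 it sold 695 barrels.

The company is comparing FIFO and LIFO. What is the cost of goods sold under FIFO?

COGS = $14,685

FIFO COGS: 399 @ $19 + 296 @ $24 = $14,685
LIFO COGS: 345 @ $22 + 350 @ $19 = $14,240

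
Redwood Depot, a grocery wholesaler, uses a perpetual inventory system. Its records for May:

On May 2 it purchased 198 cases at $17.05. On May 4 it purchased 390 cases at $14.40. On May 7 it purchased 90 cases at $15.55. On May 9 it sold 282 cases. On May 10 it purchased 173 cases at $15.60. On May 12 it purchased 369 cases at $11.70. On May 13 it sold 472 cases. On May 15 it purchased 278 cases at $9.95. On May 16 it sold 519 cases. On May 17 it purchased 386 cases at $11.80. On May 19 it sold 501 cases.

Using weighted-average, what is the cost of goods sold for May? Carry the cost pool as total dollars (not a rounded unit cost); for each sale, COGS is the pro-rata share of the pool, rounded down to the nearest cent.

After May 2: 198 on hand, pool $3,375.90 (≈ $17.0500 each)
After May 4: 588 on hand, pool $8,991.90 (≈ $15.2923 each)
After May 7: 678 on hand, pool $10,391.40 (≈ $15.3265 each)
May 9, sell 282: 282/678 × $10,391.40 → $4,322.08
After May 10: 569 on hand, pool $8,768.12 (≈ $15.4097 each)
After May 12: 938 on hand, pool $13,085.42 (≈ $13.9503 each)
May 13, sell 472: 472/938 × $13,085.42 → $6,584.56
After May 15: 744 on hand, pool $9,266.96 (≈ $12.4556 each)
May 16, sell 519: 519/744 × $9,266.96 → $6,464.45
After May 17: 611 on hand, pool $7,357.31 (≈ $12.0414 each)
May 19, sell 501: 501/611 × $7,357.31 → $6,032.75
Total COGS = $4,322.08 + $6,584.56 + $6,464.45 + $6,032.75 = $23,403.84
Ending inventory (cost pool remaining) = $1,324.56
Check: goods available $24,728.40 = COGS $23,403.84 + ending $1,324.56

COGS = $23,403.84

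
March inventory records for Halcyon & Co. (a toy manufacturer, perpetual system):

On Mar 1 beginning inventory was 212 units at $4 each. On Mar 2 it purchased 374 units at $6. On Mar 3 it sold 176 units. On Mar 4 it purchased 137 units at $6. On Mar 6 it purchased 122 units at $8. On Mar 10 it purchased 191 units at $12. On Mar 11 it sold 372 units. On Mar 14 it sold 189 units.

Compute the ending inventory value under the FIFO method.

Mar 3, 176 sold [FIFO — oldest first]: 176 @ $4 = $704
Mar 11, 372 sold [FIFO — oldest first]: 36 @ $4 + 336 @ $6 = $2,160
Mar 14, 189 sold [FIFO — oldest first]: 38 @ $6 + 137 @ $6 + 14 @ $8 = $1,162
Total COGS = $704 + $2,160 + $1,162 = $4,026
Ending inventory: 108 @ $8 + 191 @ $12 = $3,156

Ending inventory = $3,156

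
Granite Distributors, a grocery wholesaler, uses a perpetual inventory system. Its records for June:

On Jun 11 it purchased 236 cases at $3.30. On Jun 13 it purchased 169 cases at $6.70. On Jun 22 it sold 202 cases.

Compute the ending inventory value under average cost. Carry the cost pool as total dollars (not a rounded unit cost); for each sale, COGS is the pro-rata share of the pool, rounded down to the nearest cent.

Ending inventory = $957.91

After Jun 11: 236 on hand, pool $778.80 (≈ $3.3000 each)
After Jun 13: 405 on hand, pool $1,911.10 (≈ $4.7188 each)
Jun 22, sell 202: 202/405 × $1,911.10 → $953.19
Ending inventory (cost pool remaining) = $957.91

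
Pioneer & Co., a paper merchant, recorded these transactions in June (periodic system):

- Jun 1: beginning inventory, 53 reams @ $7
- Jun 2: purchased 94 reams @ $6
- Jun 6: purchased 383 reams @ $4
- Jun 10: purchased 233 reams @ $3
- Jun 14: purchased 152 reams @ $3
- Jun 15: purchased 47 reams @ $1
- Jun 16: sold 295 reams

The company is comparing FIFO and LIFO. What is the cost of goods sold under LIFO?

COGS = $791

FIFO COGS: 53 @ $7 + 94 @ $6 + 148 @ $4 = $1,527
LIFO COGS: 47 @ $1 + 152 @ $3 + 96 @ $3 = $791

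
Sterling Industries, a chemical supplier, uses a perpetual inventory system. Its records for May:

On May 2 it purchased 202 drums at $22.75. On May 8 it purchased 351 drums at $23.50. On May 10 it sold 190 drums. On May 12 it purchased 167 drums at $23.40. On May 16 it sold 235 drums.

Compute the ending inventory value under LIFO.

May 10, 190 sold [LIFO — newest first]: 190 @ $23.50 = $4,465.00
May 16, 235 sold [LIFO — newest first]: 167 @ $23.40 + 68 @ $23.50 = $5,505.80
Total COGS = $4,465.00 + $5,505.80 = $9,970.80
Ending inventory: 202 @ $22.75 + 93 @ $23.50 = $6,781.00
Check: goods available $16,751.80 = COGS $9,970.80 + ending $6,781.00

Ending inventory = $6,781.00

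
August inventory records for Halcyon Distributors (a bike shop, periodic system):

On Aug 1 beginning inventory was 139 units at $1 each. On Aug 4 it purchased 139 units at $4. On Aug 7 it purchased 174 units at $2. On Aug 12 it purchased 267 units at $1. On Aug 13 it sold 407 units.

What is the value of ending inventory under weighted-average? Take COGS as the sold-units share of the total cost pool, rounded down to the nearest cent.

Aug 13, sell 407: 407/719 × $1,310.00 → $741.54
Ending inventory (cost pool remaining) = $568.46

Ending inventory = $568.46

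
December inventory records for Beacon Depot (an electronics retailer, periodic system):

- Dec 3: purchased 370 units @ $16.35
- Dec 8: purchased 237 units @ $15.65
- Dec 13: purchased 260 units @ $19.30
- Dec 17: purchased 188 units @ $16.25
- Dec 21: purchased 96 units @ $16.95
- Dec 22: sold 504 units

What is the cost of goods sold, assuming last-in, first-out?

Dec 22, 504 sold [LIFO — newest first]: 96 @ $16.95 + 188 @ $16.25 + 220 @ $19.30 = $8,928.20
Ending inventory: 370 @ $16.35 + 237 @ $15.65 + 40 @ $19.30 = $10,530.55

COGS = $8,928.20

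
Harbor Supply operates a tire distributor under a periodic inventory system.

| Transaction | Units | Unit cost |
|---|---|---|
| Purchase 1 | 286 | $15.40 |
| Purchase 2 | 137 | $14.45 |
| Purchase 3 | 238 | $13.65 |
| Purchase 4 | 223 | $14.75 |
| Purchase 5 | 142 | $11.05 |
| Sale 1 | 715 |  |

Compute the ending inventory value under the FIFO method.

Sale 1 (715) [FIFO — oldest first]: 286 @ $15.40 + 137 @ $14.45 + 238 @ $13.65 + 54 @ $14.75 = $10,429.25
Ending inventory: 169 @ $14.75 + 142 @ $11.05 = $4,061.85

Ending inventory = $4,061.85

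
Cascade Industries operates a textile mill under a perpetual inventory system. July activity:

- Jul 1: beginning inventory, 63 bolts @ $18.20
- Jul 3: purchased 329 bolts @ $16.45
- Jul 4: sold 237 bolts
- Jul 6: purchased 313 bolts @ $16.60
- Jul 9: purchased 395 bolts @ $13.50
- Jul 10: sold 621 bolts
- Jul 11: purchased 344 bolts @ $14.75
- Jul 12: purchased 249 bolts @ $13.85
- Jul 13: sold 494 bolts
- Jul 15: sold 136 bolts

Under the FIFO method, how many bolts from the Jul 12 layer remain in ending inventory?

Jul 4, 237 sold [FIFO — oldest first]: 63 @ $18.20 + 174 @ $16.45 = $4,008.90
Jul 10, 621 sold [FIFO — oldest first]: 155 @ $16.45 + 313 @ $16.60 + 153 @ $13.50 = $9,811.05
Jul 13, 494 sold [FIFO — oldest first]: 242 @ $13.50 + 252 @ $14.75 = $6,984.00
Jul 15, 136 sold [FIFO — oldest first]: 92 @ $14.75 + 44 @ $13.85 = $1,966.40
Total COGS = $4,008.90 + $9,811.05 + $6,984.00 + $1,966.40 = $22,770.35
Ending inventory: 205 @ $13.85 = $2,839.25

205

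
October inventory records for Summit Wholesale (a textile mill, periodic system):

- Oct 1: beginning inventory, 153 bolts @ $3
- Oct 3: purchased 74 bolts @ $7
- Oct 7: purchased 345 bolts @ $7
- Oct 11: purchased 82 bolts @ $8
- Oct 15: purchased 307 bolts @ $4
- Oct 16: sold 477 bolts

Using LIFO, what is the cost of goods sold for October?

COGS = $2,500

Oct 16, 477 sold [LIFO — newest first]: 307 @ $4 + 82 @ $8 + 88 @ $7 = $2,500
Ending inventory: 153 @ $3 + 74 @ $7 + 257 @ $7 = $2,776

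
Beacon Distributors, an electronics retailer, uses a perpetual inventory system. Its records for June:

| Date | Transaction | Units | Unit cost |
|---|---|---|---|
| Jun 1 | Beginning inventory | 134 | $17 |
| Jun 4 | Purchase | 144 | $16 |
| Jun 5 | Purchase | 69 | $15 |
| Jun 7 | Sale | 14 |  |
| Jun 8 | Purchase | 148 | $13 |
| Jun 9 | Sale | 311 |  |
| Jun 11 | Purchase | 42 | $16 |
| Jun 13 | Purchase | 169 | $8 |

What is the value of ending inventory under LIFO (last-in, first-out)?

Ending inventory = $4,878

Jun 7, 14 sold [LIFO — newest first]: 14 @ $15 = $210
Jun 9, 311 sold [LIFO — newest first]: 148 @ $13 + 55 @ $15 + 108 @ $16 = $4,477
Total COGS = $210 + $4,477 = $4,687
Ending inventory: 134 @ $17 + 36 @ $16 + 42 @ $16 + 169 @ $8 = $4,878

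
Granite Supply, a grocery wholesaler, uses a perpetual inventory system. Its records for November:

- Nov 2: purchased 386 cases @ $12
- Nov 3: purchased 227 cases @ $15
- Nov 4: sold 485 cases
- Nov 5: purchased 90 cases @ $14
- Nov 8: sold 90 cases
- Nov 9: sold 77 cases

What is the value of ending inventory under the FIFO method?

Ending inventory = $714

Nov 4, 485 sold [FIFO — oldest first]: 386 @ $12 + 99 @ $15 = $6,117
Nov 8, 90 sold [FIFO — oldest first]: 90 @ $15 = $1,350
Nov 9, 77 sold [FIFO — oldest first]: 38 @ $15 + 39 @ $14 = $1,116
Total COGS = $6,117 + $1,350 + $1,116 = $8,583
Ending inventory: 51 @ $14 = $714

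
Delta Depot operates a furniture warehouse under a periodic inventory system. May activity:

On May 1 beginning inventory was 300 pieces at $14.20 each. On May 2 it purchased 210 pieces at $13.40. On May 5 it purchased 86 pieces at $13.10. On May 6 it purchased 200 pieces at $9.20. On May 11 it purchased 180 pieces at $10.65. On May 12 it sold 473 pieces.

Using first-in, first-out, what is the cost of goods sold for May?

COGS = $6,578.20

May 12, 473 sold [FIFO — oldest first]: 300 @ $14.20 + 173 @ $13.40 = $6,578.20
Ending inventory: 37 @ $13.40 + 86 @ $13.10 + 200 @ $9.20 + 180 @ $10.65 = $5,379.40
Check: goods available $11,957.60 = COGS $6,578.20 + ending $5,379.40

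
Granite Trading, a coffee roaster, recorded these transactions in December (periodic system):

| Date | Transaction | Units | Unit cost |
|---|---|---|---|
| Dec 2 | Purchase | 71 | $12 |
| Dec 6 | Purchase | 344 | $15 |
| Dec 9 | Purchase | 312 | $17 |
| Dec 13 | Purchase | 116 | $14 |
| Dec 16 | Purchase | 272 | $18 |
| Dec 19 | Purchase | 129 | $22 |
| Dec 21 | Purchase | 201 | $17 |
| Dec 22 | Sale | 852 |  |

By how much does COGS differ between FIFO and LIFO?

FIFO COGS: 71 @ $12 + 344 @ $15 + 312 @ $17 + 116 @ $14 + 9 @ $18 = $13,102
LIFO COGS: 201 @ $17 + 129 @ $22 + 272 @ $18 + 116 @ $14 + 134 @ $17 = $15,053
Difference = |$13,102 − $15,053| = $1,951

$1,951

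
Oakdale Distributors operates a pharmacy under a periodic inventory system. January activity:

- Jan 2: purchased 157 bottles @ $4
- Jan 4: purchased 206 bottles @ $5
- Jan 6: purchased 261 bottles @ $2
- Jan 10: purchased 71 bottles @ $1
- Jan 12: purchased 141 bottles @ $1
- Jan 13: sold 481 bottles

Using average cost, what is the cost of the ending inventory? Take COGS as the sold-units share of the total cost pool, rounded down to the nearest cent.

Jan 13, sell 481: 481/836 × $2,392.00 → $1,376.25
Ending inventory (cost pool remaining) = $1,015.75

Ending inventory = $1,015.75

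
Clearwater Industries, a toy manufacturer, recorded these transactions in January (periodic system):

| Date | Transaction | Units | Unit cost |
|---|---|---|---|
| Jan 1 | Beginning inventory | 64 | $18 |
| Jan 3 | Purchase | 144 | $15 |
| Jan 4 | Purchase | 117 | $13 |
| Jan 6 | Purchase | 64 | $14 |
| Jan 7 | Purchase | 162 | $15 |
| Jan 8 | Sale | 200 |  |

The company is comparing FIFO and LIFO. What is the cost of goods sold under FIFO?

COGS = $3,192

FIFO COGS: 64 @ $18 + 136 @ $15 = $3,192
LIFO COGS: 162 @ $15 + 38 @ $14 = $2,962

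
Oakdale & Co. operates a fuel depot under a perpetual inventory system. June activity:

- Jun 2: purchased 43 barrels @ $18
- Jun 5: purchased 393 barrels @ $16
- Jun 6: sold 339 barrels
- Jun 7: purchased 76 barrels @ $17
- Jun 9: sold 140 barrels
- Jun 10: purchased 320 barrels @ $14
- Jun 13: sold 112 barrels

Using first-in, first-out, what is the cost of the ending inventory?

Jun 6, 339 sold [FIFO — oldest first]: 43 @ $18 + 296 @ $16 = $5,510
Jun 9, 140 sold [FIFO — oldest first]: 97 @ $16 + 43 @ $17 = $2,283
Jun 13, 112 sold [FIFO — oldest first]: 33 @ $17 + 79 @ $14 = $1,667
Total COGS = $5,510 + $2,283 + $1,667 = $9,460
Ending inventory: 241 @ $14 = $3,374
Check: goods available $12,834 = COGS $9,460 + ending $3,374

Ending inventory = $3,374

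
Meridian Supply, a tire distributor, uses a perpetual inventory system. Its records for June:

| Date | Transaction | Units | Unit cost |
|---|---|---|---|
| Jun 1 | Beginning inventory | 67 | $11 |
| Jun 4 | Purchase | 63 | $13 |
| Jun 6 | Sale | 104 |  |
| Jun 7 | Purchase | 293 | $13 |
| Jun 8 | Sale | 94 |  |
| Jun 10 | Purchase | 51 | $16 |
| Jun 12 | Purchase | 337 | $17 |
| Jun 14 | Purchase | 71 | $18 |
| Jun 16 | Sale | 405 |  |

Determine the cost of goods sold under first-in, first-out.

COGS = $8,374

Jun 6, 104 sold [FIFO — oldest first]: 67 @ $11 + 37 @ $13 = $1,218
Jun 8, 94 sold [FIFO — oldest first]: 26 @ $13 + 68 @ $13 = $1,222
Jun 16, 405 sold [FIFO — oldest first]: 225 @ $13 + 51 @ $16 + 129 @ $17 = $5,934
Total COGS = $1,218 + $1,222 + $5,934 = $8,374
Ending inventory: 208 @ $17 + 71 @ $18 = $4,814
Check: goods available $13,188 = COGS $8,374 + ending $4,814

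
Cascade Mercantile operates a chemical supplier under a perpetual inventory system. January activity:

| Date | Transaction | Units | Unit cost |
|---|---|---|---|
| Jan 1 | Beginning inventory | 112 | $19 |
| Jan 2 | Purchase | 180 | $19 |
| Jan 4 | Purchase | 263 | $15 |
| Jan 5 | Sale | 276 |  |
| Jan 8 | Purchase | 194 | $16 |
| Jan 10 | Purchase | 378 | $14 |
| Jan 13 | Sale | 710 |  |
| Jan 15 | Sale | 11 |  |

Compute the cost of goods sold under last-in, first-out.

Jan 5, 276 sold [LIFO — newest first]: 263 @ $15 + 13 @ $19 = $4,192
Jan 13, 710 sold [LIFO — newest first]: 378 @ $14 + 194 @ $16 + 138 @ $19 = $11,018
Jan 15, 11 sold [LIFO — newest first]: 11 @ $19 = $209
Total COGS = $4,192 + $11,018 + $209 = $15,419
Ending inventory: 112 @ $19 + 18 @ $19 = $2,470

COGS = $15,419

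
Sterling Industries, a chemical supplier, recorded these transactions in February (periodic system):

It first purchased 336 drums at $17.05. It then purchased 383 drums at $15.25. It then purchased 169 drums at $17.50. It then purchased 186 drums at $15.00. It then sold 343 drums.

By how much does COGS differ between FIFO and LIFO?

$298.05

FIFO COGS: 336 @ $17.05 + 7 @ $15.25 = $5,835.55
LIFO COGS: 186 @ $15.00 + 157 @ $17.50 = $5,537.50
Difference = |$5,835.55 − $5,537.50| = $298.05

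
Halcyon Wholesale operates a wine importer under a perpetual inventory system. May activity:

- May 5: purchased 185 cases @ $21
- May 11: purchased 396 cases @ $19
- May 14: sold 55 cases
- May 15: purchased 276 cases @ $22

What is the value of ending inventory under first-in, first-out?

May 14, 55 sold [FIFO — oldest first]: 55 @ $21 = $1,155
Ending inventory: 130 @ $21 + 396 @ $19 + 276 @ $22 = $16,326

Ending inventory = $16,326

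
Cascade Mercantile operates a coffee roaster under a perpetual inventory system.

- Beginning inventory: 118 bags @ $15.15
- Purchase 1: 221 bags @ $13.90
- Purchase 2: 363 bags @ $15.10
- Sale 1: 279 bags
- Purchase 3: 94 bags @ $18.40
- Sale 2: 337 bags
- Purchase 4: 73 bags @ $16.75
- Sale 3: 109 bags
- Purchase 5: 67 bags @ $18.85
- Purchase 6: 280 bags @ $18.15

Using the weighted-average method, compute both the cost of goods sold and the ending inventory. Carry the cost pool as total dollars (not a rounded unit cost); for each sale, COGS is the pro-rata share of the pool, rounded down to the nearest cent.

After Beginning: 118 on hand, pool $1,787.70 (≈ $15.1500 each)
After Purchase 1: 339 on hand, pool $4,859.60 (≈ $14.3351 each)
After Purchase 2: 702 on hand, pool $10,340.90 (≈ $14.7306 each)
Sale 1, sell 279: 279/702 × $10,340.90 → $4,109.84
After Purchase 3: 517 on hand, pool $7,960.66 (≈ $15.3978 each)
Sale 2, sell 337: 337/517 × $7,960.66 → $5,189.05
After Purchase 4: 253 on hand, pool $3,994.36 (≈ $15.7880 each)
Sale 3, sell 109: 109/253 × $3,994.36 → $1,720.89
After Purchase 5: 211 on hand, pool $3,536.42 (≈ $16.7603 each)
After Purchase 6: 491 on hand, pool $8,618.42 (≈ $17.5528 each)
Total COGS = $4,109.84 + $5,189.05 + $1,720.89 = $11,019.78
Ending inventory (cost pool remaining) = $8,618.42

COGS = $11,019.78; ending inventory = $8,618.42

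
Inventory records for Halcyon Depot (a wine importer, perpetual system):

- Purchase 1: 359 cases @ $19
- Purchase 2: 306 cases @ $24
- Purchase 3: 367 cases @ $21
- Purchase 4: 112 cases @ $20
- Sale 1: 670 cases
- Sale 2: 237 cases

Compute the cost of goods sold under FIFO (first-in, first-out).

COGS = $19,247

Sale 1 (670) [FIFO — oldest first]: 359 @ $19 + 306 @ $24 + 5 @ $21 = $14,270
Sale 2 (237) [FIFO — oldest first]: 237 @ $21 = $4,977
Total COGS = $14,270 + $4,977 = $19,247
Ending inventory: 125 @ $21 + 112 @ $20 = $4,865
Check: goods available $24,112 = COGS $19,247 + ending $4,865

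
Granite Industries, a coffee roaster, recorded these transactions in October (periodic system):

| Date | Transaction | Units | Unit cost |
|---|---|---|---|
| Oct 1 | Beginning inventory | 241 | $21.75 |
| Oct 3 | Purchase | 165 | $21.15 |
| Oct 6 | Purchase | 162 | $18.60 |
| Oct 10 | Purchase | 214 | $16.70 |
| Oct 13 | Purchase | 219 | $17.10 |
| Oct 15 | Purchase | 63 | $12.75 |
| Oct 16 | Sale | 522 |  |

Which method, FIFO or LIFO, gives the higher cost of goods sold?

FIFO

FIFO COGS: 241 @ $21.75 + 165 @ $21.15 + 116 @ $18.60 = $10,889.10
LIFO COGS: 63 @ $12.75 + 219 @ $17.10 + 214 @ $16.70 + 26 @ $18.60 = $8,605.55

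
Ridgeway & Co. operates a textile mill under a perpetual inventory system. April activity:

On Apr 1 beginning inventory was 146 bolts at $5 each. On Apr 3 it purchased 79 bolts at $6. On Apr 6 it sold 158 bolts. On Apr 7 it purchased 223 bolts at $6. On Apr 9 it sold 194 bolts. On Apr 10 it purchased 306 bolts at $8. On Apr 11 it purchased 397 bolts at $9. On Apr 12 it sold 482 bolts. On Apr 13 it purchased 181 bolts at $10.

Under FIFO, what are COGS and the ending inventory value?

Apr 6, 158 sold [FIFO — oldest first]: 146 @ $5 + 12 @ $6 = $802
Apr 9, 194 sold [FIFO — oldest first]: 67 @ $6 + 127 @ $6 = $1,164
Apr 12, 482 sold [FIFO — oldest first]: 96 @ $6 + 306 @ $8 + 80 @ $9 = $3,744
Total COGS = $802 + $1,164 + $3,744 = $5,710
Ending inventory: 317 @ $9 + 181 @ $10 = $4,663

COGS = $5,710; ending inventory = $4,663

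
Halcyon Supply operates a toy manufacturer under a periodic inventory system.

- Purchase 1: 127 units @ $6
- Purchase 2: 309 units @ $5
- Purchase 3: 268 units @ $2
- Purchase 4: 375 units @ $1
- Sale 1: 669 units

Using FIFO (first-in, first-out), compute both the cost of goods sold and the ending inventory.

COGS = $2,773; ending inventory = $445

Sale 1 (669) [FIFO — oldest first]: 127 @ $6 + 309 @ $5 + 233 @ $2 = $2,773
Ending inventory: 35 @ $2 + 375 @ $1 = $445
Check: goods available $3,218 = COGS $2,773 + ending $445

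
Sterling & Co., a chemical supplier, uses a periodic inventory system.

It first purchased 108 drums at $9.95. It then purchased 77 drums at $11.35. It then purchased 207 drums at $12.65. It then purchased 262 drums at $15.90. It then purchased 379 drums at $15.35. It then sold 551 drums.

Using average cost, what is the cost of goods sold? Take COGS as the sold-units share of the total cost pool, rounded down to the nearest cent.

Sale 1, sell 551: 551/1033 × $14,550.55 → $7,761.23
Ending inventory (cost pool remaining) = $6,789.32
Check: goods available $14,550.55 = COGS $7,761.23 + ending $6,789.32

COGS = $7,761.23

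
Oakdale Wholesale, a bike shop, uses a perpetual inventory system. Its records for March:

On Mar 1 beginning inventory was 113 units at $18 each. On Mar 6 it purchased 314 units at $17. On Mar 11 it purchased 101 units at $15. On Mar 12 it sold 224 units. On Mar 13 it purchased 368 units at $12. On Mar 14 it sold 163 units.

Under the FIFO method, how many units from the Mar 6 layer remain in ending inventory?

40

Mar 12, 224 sold [FIFO — oldest first]: 113 @ $18 + 111 @ $17 = $3,921
Mar 14, 163 sold [FIFO — oldest first]: 163 @ $17 = $2,771
Total COGS = $3,921 + $2,771 = $6,692
Ending inventory: 40 @ $17 + 101 @ $15 + 368 @ $12 = $6,611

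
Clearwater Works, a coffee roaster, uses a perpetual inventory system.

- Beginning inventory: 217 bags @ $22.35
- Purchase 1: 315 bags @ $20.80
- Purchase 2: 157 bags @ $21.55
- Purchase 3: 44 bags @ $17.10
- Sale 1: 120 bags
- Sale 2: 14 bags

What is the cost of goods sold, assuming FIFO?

Sale 1 (120) [FIFO — oldest first]: 120 @ $22.35 = $2,682.00
Sale 2 (14) [FIFO — oldest first]: 14 @ $22.35 = $312.90
Total COGS = $2,682.00 + $312.90 = $2,994.90
Ending inventory: 83 @ $22.35 + 315 @ $20.80 + 157 @ $21.55 + 44 @ $17.10 = $12,542.80

COGS = $2,994.90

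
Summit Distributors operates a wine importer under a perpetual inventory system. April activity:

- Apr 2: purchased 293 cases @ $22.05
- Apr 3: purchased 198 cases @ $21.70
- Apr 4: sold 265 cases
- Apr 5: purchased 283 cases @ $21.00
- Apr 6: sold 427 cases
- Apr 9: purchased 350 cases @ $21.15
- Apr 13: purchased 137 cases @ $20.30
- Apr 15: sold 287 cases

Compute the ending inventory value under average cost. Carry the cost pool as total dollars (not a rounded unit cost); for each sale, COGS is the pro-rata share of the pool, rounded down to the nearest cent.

Ending inventory = $5,916.90

After Apr 2: 293 on hand, pool $6,460.65 (≈ $22.0500 each)
After Apr 3: 491 on hand, pool $10,757.25 (≈ $21.9089 each)
Apr 4, sell 265: 265/491 × $10,757.25 → $5,805.84
After Apr 5: 509 on hand, pool $10,894.41 (≈ $21.4036 each)
Apr 6, sell 427: 427/509 × $10,894.41 → $9,139.31
After Apr 9: 432 on hand, pool $9,157.60 (≈ $21.1981 each)
After Apr 13: 569 on hand, pool $11,938.70 (≈ $20.9819 each)
Apr 15, sell 287: 287/569 × $11,938.70 → $6,021.80
Total COGS = $5,805.84 + $9,139.31 + $6,021.80 = $20,966.95
Ending inventory (cost pool remaining) = $5,916.90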